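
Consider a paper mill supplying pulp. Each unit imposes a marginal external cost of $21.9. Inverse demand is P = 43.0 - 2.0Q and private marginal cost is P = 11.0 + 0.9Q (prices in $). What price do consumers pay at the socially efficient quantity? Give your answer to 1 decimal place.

Social marginal cost = private MC + MEC = 32.9 + 0.9Q.
Set SMC = demand: 32.9 + 0.9Q = 43.0 - 2.0Q → Q* = 3.4828.
Consumer price on the demand curve at Q*: 43.0 − 2.0×3.4828 = 36.0344.

P = $36.0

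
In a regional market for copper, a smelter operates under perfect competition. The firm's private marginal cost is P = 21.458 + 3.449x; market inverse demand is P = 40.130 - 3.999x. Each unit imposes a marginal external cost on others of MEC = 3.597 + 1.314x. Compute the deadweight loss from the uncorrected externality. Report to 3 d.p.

DWL = 2.710

Market equilibrium (private): 21.458 + 3.449x = 40.130 - 3.999x → x_m = 2.5070.
Social marginal cost = private MC + MEC = 25.055 + 4.763x.
Set SMC = demand: 25.055 + 4.763x = 40.130 - 3.999x → x* = 1.7205.
The loss is the area between SMC and demand from x* to x_m; with linear curves that's a triangle of height MEC(x_m).
DWL = ½ × 0.7865 × 6.8912 = 2.7100.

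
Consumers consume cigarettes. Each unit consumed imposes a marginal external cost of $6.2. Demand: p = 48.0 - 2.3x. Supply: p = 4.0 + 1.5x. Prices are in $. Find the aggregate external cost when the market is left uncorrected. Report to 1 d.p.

$71.8

Market equilibrium (private): 4.0 + 1.5x = 48.0 - 2.3x → x_m = 11.5789.
Total external cost = MEC × x_m = 6.2 × 11.5789 = 71.7892.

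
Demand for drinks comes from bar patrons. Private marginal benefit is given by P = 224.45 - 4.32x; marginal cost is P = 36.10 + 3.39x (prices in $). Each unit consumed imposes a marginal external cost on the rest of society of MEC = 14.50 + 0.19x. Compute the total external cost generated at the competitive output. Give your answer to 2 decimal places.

$410.92

Market equilibrium (private): 36.10 + 3.39x = 224.45 - 4.32x → x_m = 24.4293.
Total external cost = ∫₀^{x_m} (14.50 + 0.19x) dx = 14.50×24.4293 + ½×0.19×24.4293² = 410.9200.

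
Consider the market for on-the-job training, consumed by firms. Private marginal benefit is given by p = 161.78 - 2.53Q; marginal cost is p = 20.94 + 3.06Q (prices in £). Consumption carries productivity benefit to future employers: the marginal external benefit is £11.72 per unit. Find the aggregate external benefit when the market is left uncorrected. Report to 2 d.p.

£295.29

Market equilibrium (private): 20.94 + 3.06Q = 161.78 - 2.53Q → Q_m = 25.1950.
Total external benefit = MEB × Q_m = 11.72 × 25.1950 = 295.2854.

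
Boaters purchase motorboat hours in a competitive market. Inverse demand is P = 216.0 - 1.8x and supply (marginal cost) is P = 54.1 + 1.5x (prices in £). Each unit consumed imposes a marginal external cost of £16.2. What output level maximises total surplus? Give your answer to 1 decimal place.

x* = 44.2

Social marginal benefit = demand − MEC = 199.8 - 1.8x.
Set SMB = MC: 199.8 - 1.8x = 54.1 + 1.5x → x* = 44.1515.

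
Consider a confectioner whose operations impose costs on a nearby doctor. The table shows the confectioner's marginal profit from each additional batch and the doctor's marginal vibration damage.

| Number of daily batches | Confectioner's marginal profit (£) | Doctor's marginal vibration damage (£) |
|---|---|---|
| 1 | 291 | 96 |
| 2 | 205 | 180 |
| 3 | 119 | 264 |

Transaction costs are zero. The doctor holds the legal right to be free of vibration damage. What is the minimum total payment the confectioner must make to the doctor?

Efficient level: marginal profit ≥ marginal vibration damage through level 2, so k* = 2.
With the doctor holding the right, the confectioner must at least compensate total damage at k*: 96 + 180 = 276.

£276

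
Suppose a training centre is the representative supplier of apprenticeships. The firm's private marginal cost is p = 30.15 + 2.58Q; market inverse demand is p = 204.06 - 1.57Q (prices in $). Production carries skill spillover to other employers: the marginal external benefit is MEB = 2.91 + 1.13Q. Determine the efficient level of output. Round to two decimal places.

Q* = 58.55

Social marginal cost = private MC − MEB = 27.24 + 1.45Q.
Set SMC = demand: 27.24 + 1.45Q = 204.06 - 1.57Q → Q* = 58.5497.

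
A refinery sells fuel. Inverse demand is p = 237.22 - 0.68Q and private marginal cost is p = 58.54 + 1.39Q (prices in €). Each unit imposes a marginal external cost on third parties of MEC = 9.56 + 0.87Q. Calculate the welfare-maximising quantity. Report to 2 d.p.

Q* = 57.52

Social marginal cost = private MC + MEC = 68.10 + 2.26Q.
Set SMC = demand: 68.10 + 2.26Q = 237.22 - 0.68Q → Q* = 57.5238.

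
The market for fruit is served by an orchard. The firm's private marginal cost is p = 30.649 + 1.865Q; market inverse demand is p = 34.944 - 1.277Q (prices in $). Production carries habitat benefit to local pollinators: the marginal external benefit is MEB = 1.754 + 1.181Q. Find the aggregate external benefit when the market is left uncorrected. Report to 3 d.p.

$3.501

Market equilibrium (private): 30.649 + 1.865Q = 34.944 - 1.277Q → Q_m = 1.3670.
Total external benefit = ∫₀^{Q_m} (1.754 + 1.181Q) dQ = 1.754×1.3670 + ½×1.181×1.3670² = 3.5012.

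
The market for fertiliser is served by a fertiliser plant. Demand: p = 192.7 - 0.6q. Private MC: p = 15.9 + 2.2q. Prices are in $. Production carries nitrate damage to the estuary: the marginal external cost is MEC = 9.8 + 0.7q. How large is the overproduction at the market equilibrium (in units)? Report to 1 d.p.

15.4 units

Market equilibrium (private): 15.9 + 2.2q = 192.7 - 0.6q → q_m = 63.1429.
Social marginal cost = private MC + MEC = 25.7 + 2.9q.
Set SMC = demand: 25.7 + 2.9q = 192.7 - 0.6q → q* = 47.7143.
Gap = |63.1429 − 47.7143| = 15.4286.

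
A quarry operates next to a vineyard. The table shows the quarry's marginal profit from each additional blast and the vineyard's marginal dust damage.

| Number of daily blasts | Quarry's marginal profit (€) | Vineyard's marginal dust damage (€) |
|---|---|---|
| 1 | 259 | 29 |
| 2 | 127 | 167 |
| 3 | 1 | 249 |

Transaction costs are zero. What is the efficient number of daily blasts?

1

Bargaining reaches the level where marginal profit last exceeds marginal dust damage.
That holds through level 1 (259 ≥ 29) but not at 2 (127 < 167).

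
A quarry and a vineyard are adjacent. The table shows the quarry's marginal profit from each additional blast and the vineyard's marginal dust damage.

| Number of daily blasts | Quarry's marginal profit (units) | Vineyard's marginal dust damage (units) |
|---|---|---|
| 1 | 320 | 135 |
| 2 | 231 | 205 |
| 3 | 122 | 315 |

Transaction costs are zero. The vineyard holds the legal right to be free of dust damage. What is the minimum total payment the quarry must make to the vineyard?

340

Efficient level: marginal profit ≥ marginal dust damage through level 2, so k* = 2.
With the vineyard holding the right, the quarry must at least compensate total damage at k*: 135 + 205 = 340.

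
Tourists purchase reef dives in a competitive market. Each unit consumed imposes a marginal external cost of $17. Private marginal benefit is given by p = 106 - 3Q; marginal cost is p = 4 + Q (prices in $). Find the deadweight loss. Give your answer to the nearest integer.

DWL = $36

Market equilibrium (private): 4 + Q = 106 - 3Q → Q_m = 25.5000.
Social marginal benefit = demand − MEC = 89 - 3Q.
Set SMB = MC: 89 - 3Q = 4 + Q → Q* = 21.2500.
The loss is the area between SMB and MC from Q* to Q_m; with linear curves that's a triangle of height MEC(Q_m).
DWL = ½ × 4.2500 × 17.0000 = 36.1250.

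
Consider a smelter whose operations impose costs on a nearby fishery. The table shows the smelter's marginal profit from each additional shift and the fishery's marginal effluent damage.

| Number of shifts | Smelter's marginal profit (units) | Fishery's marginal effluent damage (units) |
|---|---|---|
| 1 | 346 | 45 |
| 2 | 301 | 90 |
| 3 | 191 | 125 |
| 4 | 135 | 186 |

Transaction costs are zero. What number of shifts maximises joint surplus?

Bargaining reaches the level where marginal profit last exceeds marginal effluent damage.
That holds through level 3 (191 ≥ 125) but not at 4 (135 < 186).

3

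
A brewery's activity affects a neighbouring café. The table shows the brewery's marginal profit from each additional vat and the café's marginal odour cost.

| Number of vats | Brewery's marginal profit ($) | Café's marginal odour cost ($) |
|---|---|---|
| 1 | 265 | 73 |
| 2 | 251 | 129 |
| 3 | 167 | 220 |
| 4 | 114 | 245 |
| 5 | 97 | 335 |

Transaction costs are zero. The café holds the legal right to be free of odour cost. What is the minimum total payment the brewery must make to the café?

$202

Efficient level: marginal profit ≥ marginal odour cost through level 2, so k* = 2.
With the café holding the right, the brewery must at least compensate total damage at k*: 73 + 129 = 202.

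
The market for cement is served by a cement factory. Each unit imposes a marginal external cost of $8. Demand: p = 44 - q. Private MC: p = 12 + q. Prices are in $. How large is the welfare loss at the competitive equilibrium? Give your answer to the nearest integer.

DWL = $16

Market equilibrium (private): 12 + q = 44 - q → q_m = 16.0000.
Social marginal cost = private MC + MEC = 20 + q.
Set SMC = demand: 20 + q = 44 - q → q* = 12.0000.
The welfare-loss triangle has base |q_m − q*| and height MEC(q_m) (the vertical gap between SMC and demand is zero at q* and MEC at q_m).
DWL = ½ × 4.0000 × 8.0000 = 16.0000.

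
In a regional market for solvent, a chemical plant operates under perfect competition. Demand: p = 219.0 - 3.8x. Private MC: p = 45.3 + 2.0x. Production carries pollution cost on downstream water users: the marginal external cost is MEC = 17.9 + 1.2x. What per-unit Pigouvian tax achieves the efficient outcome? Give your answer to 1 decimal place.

Social marginal cost = private MC + MEC = 63.2 + 3.2x.
Set SMC = demand: 63.2 + 3.2x = 219.0 - 3.8x → x* = 22.2571.
The Pigouvian tax equals MEC at x*: 17.9 + 1.2×22.2571 = 44.6085.

tax = 44.6 per unit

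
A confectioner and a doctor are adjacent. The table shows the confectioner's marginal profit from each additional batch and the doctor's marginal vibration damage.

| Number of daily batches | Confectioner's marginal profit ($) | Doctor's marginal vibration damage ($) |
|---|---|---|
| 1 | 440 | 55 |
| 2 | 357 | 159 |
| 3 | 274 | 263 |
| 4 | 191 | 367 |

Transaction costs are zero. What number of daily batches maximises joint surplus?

3

Bargaining reaches the level where marginal profit last exceeds marginal vibration damage.
That holds through level 3 (274 ≥ 263) but not at 4 (191 < 367).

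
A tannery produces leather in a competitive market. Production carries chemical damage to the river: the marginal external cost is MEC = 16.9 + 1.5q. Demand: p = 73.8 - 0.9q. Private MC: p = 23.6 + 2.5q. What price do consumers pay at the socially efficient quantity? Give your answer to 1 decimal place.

Social marginal cost = private MC + MEC = 40.5 + 4.0q.
Set SMC = demand: 40.5 + 4.0q = 73.8 - 0.9q → q* = 6.7959.
Consumer price on the demand curve at q*: 73.8 − 0.9×6.7959 = 67.6837.

P = 67.7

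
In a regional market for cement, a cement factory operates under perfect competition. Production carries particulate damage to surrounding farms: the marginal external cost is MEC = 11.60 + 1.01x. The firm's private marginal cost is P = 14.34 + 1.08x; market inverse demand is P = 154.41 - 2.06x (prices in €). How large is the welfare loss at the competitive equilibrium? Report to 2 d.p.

Market equilibrium (private): 14.34 + 1.08x = 154.41 - 2.06x → x_m = 44.6083.
Social marginal cost = private MC + MEC = 25.94 + 2.09x.
Set SMC = demand: 25.94 + 2.09x = 154.41 - 2.06x → x* = 30.9566.
The loss is the area between SMC and demand from x* to x_m; with linear curves that's a triangle of height MEC(x_m).
DWL = ½ × 13.6517 × 56.6544 = 386.7144.

DWL = €386.71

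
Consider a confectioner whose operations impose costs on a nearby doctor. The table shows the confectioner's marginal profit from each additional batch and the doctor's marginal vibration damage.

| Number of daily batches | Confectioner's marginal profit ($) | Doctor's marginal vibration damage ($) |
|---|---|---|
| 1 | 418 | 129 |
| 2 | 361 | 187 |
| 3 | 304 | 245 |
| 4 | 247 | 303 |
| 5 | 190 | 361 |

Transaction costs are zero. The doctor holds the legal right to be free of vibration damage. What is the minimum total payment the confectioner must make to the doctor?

$561

Efficient level: marginal profit ≥ marginal vibration damage through level 3, so k* = 3.
With the doctor holding the right, the confectioner must at least compensate total damage at k*: 129 + 187 + 245 = 561.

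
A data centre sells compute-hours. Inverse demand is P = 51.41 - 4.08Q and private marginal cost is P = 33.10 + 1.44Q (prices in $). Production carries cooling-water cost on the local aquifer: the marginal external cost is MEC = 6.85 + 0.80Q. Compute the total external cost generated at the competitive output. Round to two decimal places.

$27.12

Market equilibrium (private): 33.10 + 1.44Q = 51.41 - 4.08Q → Q_m = 3.3170.
Total external cost = ∫₀^{Q_m} (6.85 + 0.80Q) dQ = 6.85×3.3170 + ½×0.80×3.3170² = 27.1224.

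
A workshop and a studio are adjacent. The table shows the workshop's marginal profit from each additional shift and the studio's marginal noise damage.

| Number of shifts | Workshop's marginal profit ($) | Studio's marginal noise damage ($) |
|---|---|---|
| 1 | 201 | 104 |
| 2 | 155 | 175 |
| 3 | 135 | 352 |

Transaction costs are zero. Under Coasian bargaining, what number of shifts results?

1

Bargaining reaches the level where marginal profit last exceeds marginal noise damage.
That holds through level 1 (201 ≥ 104) but not at 2 (155 < 175).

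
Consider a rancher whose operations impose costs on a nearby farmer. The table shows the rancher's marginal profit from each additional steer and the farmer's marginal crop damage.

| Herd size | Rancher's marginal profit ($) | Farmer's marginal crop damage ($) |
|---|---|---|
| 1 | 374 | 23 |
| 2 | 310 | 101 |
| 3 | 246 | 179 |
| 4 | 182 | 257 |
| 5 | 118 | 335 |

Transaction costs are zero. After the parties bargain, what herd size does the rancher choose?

Bargaining reaches the level where marginal profit last exceeds marginal crop damage.
That holds through level 3 (246 ≥ 179) but not at 4 (182 < 257).

3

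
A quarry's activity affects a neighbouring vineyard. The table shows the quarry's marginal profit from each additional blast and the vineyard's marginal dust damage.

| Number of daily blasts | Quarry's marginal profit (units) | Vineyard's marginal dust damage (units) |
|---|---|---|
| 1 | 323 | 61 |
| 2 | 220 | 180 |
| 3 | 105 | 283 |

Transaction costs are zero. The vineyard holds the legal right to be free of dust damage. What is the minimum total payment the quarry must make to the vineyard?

Efficient level: marginal profit ≥ marginal dust damage through level 2, so k* = 2.
With the vineyard holding the right, the quarry must at least compensate total damage at k*: 61 + 180 = 241.

241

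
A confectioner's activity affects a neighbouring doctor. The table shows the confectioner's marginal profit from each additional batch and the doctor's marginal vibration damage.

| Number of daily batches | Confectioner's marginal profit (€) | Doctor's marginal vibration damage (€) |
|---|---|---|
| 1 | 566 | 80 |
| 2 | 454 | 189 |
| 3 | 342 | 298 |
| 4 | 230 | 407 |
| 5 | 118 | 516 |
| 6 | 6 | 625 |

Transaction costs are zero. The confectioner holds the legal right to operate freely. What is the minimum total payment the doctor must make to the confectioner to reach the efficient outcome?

€354

Left alone the confectioner would choose level 6 (marginal profit stays positive).
Efficient level: k* = 3 (marginal profit ≥ marginal vibration damage through 3).
The doctor must at least cover the confectioner's forgone profit from cutting 6→3: 230 + 118 + 6 = 354.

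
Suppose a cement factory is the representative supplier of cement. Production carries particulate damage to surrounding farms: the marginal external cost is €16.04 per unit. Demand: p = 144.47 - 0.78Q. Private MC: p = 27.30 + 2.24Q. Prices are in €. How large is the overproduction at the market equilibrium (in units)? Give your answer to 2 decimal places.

5.31 units

Market equilibrium (private): 27.30 + 2.24Q = 144.47 - 0.78Q → Q_m = 38.7980.
Social marginal cost = private MC + MEC = 43.34 + 2.24Q.
Set SMC = demand: 43.34 + 2.24Q = 144.47 - 0.78Q → Q* = 33.4868.
Gap = |38.7980 − 33.4868| = 5.3112.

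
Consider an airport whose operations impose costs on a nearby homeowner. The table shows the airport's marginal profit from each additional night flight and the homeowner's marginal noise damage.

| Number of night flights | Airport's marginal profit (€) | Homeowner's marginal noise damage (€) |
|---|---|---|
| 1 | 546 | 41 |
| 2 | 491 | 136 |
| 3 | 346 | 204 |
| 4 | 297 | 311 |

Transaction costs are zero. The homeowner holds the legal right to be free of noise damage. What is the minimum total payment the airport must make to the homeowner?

€381

Efficient level: marginal profit ≥ marginal noise damage through level 3, so k* = 3.
With the homeowner holding the right, the airport must at least compensate total damage at k*: 41 + 136 + 204 = 381.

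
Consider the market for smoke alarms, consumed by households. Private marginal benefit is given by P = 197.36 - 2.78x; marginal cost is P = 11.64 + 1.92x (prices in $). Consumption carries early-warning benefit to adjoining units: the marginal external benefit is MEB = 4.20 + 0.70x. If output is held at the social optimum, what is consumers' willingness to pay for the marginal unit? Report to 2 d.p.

P = $65.37

Social marginal benefit = demand + MEB = 201.56 - 2.08x.
Set SMB = MC: 201.56 - 2.08x = 11.64 + 1.92x → x* = 47.4800.
Consumer price on the demand curve at x*: 197.36 − 2.78×47.4800 = 65.3656.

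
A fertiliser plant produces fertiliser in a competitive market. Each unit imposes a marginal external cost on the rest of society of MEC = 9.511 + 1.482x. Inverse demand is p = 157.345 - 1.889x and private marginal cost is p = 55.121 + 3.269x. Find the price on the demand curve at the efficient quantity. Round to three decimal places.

P = 130.969

Social marginal cost = private MC + MEC = 64.632 + 4.751x.
Set SMC = demand: 64.632 + 4.751x = 157.345 - 1.889x → x* = 13.9628.
Consumer price on the demand curve at x*: 157.345 − 1.889×13.9628 = 130.9693.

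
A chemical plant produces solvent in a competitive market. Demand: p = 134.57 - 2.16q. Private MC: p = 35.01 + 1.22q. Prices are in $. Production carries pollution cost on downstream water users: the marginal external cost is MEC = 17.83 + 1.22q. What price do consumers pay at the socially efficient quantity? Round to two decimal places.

Social marginal cost = private MC + MEC = 52.84 + 2.44q.
Set SMC = demand: 52.84 + 2.44q = 134.57 - 2.16q → q* = 17.7674.
Consumer price on the demand curve at q*: 134.57 − 2.16×17.7674 = 96.1924.

P = $96.19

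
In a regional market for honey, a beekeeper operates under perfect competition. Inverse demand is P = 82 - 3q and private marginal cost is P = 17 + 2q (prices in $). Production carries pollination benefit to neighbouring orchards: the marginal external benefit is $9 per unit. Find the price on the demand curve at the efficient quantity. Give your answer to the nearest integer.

P = $38

Social marginal cost = private MC − MEB = 8 + 2q.
Set SMC = demand: 8 + 2q = 82 - 3q → q* = 14.8000.
Consumer price on the demand curve at q*: 82 − 3×14.8000 = 37.6000.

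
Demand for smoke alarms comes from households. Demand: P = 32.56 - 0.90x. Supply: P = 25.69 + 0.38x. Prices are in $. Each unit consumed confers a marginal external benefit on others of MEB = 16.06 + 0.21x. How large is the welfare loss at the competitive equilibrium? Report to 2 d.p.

DWL = $138.04

Market equilibrium (private): 25.69 + 0.38x = 32.56 - 0.90x → x_m = 5.3672.
Social marginal benefit = demand + MEB = 48.62 - 0.69x.
Set SMB = MC: 48.62 - 0.69x = 25.69 + 0.38x → x* = 21.4299.
The loss is the area between SMB and MC from x* to x_m; with linear curves that's a triangle of height MEB(x_m).
DWL = ½ × 16.0627 × 17.1871 = 138.0356.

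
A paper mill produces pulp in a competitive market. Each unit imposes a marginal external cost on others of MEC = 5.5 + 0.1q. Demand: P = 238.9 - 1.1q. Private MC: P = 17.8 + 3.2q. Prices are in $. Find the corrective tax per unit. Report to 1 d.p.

tax = $10.4 per unit

Social marginal cost = private MC + MEC = 23.3 + 3.3q.
Set SMC = demand: 23.3 + 3.3q = 238.9 - 1.1q → q* = 49.0000.
The Pigouvian tax equals MEC at q*: 5.5 + 0.1×49.0000 = 10.4000.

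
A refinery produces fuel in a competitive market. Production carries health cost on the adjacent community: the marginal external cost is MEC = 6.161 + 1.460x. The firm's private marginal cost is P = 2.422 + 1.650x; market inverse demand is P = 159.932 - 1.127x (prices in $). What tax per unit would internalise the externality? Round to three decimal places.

Social marginal cost = private MC + MEC = 8.583 + 3.110x.
Set SMC = demand: 8.583 + 3.110x = 159.932 - 1.127x → x* = 35.7208.
The Pigouvian tax equals MEC at x*: 6.161 + 1.460×35.7208 = 58.3134.

tax = $58.313 per unit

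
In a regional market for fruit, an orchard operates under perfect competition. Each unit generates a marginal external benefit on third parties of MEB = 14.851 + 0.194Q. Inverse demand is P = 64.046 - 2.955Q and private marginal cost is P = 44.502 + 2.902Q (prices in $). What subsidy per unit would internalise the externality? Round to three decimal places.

Social marginal cost = private MC − MEB = 29.651 + 2.708Q.
Set SMC = demand: 29.651 + 2.708Q = 64.046 - 2.955Q → Q* = 6.0736.
The Pigouvian subsidy equals MEB at Q*: 14.851 + 0.194×6.0736 = 16.0293.

subsidy = $16.029 per unit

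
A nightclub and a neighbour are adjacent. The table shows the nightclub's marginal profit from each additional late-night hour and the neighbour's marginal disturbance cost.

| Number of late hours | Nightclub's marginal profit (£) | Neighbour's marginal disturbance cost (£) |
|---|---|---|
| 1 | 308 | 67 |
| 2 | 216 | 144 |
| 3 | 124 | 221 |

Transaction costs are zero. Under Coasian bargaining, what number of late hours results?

2

Bargaining reaches the level where marginal profit last exceeds marginal disturbance cost.
That holds through level 2 (216 ≥ 144) but not at 3 (124 < 221).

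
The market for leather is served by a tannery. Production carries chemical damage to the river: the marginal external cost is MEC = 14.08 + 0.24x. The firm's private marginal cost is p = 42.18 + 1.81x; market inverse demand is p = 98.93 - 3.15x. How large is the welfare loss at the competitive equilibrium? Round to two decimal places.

DWL = 27.22

Market equilibrium (private): 42.18 + 1.81x = 98.93 - 3.15x → x_m = 11.4415.
Social marginal cost = private MC + MEC = 56.26 + 2.05x.
Set SMC = demand: 56.26 + 2.05x = 98.93 - 3.15x → x* = 8.2058.
The welfare-loss triangle has base |x_m − x*| and height MEC(x_m) (the vertical gap between SMC and demand is zero at x* and MEC at x_m).
DWL = ½ × 3.2357 × 16.8260 = 27.2219.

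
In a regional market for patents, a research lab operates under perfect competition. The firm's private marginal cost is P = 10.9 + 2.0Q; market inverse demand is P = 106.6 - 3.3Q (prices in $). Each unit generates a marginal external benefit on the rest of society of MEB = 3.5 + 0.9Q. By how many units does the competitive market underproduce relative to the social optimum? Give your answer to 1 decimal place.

4.5 units

Market equilibrium (private): 10.9 + 2.0Q = 106.6 - 3.3Q → Q_m = 18.0566.
Social marginal cost = private MC − MEB = 7.4 + 1.1Q.
Set SMC = demand: 7.4 + 1.1Q = 106.6 - 3.3Q → Q* = 22.5455.
Gap = |18.0566 − 22.5455| = 4.4889.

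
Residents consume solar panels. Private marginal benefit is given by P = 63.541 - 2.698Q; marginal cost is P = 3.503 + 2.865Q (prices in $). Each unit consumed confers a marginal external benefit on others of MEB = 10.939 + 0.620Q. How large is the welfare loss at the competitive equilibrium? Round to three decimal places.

DWL = $31.441

Market equilibrium (private): 3.503 + 2.865Q = 63.541 - 2.698Q → Q_m = 10.7924.
Social marginal benefit = demand + MEB = 74.480 - 2.078Q.
Set SMB = MC: 74.480 - 2.078Q = 3.503 + 2.865Q → Q* = 14.3591.
Height of the DWL triangle at Q_m is SMB(Q_m) − MC(Q_m) = MEB(Q_m) = 17.6303.
DWL = ½ × 3.5667 × 17.6303 = 31.4410.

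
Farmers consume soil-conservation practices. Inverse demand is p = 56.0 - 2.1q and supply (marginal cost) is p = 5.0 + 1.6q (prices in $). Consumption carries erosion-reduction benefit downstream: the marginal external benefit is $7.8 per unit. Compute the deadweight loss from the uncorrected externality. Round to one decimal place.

Market equilibrium (private): 5.0 + 1.6q = 56.0 - 2.1q → q_m = 13.7838.
Social marginal benefit = demand + MEB = 63.8 - 2.1q.
Set SMB = MC: 63.8 - 2.1q = 5.0 + 1.6q → q* = 15.8919.
Between q* and q_m the wedge SMB − MC runs linearly from 0 to MEB(q_m), so the loss is a triangle.
DWL = ½ × 2.1081 × 7.8000 = 8.2216.

DWL = $8.2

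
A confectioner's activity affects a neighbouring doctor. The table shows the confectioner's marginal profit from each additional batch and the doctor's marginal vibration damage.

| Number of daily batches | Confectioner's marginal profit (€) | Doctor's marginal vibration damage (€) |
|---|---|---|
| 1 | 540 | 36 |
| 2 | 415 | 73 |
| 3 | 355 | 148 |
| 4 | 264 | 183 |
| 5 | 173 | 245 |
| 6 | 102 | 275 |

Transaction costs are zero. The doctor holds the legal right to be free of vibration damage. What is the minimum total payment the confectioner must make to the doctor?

Efficient level: marginal profit ≥ marginal vibration damage through level 4, so k* = 4.
With the doctor holding the right, the confectioner must at least compensate total damage at k*: 36 + 73 + 148 + 183 = 440.

€440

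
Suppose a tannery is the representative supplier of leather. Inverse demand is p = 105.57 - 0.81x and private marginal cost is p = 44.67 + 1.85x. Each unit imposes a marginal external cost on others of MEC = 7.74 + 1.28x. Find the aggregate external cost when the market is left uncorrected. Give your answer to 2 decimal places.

512.67

Market equilibrium (private): 44.67 + 1.85x = 105.57 - 0.81x → x_m = 22.8947.
Total external cost = ∫₀^{x_m} (7.74 + 1.28x) dx = 7.74×22.8947 + ½×1.28×22.8947² = 512.6720.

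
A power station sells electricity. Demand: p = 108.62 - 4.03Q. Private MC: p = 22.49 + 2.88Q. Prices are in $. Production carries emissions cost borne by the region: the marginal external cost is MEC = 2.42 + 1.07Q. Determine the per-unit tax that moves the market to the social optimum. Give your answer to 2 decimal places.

tax = $13.64 per unit

Social marginal cost = private MC + MEC = 24.91 + 3.95Q.
Set SMC = demand: 24.91 + 3.95Q = 108.62 - 4.03Q → Q* = 10.4900.
The Pigouvian tax equals MEC at Q*: 2.42 + 1.07×10.4900 = 13.6443.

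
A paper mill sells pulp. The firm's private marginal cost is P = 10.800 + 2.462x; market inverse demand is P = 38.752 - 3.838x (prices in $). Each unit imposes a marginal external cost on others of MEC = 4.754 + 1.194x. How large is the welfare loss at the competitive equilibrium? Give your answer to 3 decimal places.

DWL = $6.741

Market equilibrium (private): 10.800 + 2.462x = 38.752 - 3.838x → x_m = 4.4368.
Social marginal cost = private MC + MEC = 15.554 + 3.656x.
Set SMC = demand: 15.554 + 3.656x = 38.752 - 3.838x → x* = 3.0955.
The loss is the area between SMC and demand from x* to x_m; with linear curves that's a triangle of height MEC(x_m).
DWL = ½ × 1.3413 × 10.0516 = 6.7411.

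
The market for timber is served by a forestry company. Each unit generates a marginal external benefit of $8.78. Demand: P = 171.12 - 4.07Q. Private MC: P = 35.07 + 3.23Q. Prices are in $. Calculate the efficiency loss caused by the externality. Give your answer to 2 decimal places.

Market equilibrium (private): 35.07 + 3.23Q = 171.12 - 4.07Q → Q_m = 18.6370.
Social marginal cost = private MC − MEB = 26.29 + 3.23Q.
Set SMC = demand: 26.29 + 3.23Q = 171.12 - 4.07Q → Q* = 19.8397.
Between Q* and Q_m the wedge demand − SMC runs linearly from 0 to MEB(Q_m), so the loss is a triangle.
DWL = ½ × 1.2027 × 8.7800 = 5.2799.

DWL = $5.28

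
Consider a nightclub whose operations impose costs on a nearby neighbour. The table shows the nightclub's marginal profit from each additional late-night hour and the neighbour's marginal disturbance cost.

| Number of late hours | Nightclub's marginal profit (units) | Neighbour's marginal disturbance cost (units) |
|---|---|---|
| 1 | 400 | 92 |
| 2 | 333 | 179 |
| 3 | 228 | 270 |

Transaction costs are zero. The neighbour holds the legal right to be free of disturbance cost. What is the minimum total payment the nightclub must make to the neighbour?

271

Efficient level: marginal profit ≥ marginal disturbance cost through level 2, so k* = 2.
With the neighbour holding the right, the nightclub must at least compensate total damage at k*: 92 + 179 = 271.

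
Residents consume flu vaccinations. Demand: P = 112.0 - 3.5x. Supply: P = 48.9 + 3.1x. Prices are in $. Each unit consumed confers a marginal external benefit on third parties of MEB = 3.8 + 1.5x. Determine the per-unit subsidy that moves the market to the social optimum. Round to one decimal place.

Social marginal benefit = demand + MEB = 115.8 - 2.0x.
Set SMB = MC: 115.8 - 2.0x = 48.9 + 3.1x → x* = 13.1176.
The Pigouvian subsidy equals MEB at x*: 3.8 + 1.5×13.1176 = 23.4764.

subsidy = $23.5 per unit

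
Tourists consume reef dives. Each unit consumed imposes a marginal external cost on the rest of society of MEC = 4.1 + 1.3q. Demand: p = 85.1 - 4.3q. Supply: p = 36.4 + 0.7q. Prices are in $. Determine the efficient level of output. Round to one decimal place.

Social marginal benefit = demand − MEC = 81.0 - 5.6q.
Set SMB = MC: 81.0 - 5.6q = 36.4 + 0.7q → q* = 7.0794.

q* = 7.1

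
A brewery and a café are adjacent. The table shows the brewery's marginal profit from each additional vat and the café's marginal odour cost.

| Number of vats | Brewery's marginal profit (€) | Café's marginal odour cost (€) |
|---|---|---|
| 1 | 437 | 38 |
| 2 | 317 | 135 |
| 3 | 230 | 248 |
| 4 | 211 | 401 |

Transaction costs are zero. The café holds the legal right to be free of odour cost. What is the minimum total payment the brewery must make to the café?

€173

Efficient level: marginal profit ≥ marginal odour cost through level 2, so k* = 2.
With the café holding the right, the brewery must at least compensate total damage at k*: 38 + 135 = 173.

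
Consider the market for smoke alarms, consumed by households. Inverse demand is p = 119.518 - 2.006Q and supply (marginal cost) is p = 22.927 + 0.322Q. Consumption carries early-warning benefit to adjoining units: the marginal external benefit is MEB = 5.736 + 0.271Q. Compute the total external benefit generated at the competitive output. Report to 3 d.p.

Market equilibrium (private): 22.927 + 0.322Q = 119.518 - 2.006Q → Q_m = 41.4910.
Total external benefit = ∫₀^{Q_m} (5.736 + 0.271Q) dQ = 5.736×41.4910 + ½×0.271×41.4910² = 471.2560.

471.256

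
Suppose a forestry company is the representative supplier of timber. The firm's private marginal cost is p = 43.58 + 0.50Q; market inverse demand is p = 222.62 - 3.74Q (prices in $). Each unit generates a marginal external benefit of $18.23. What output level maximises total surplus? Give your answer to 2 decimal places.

Social marginal cost = private MC − MEB = 25.35 + 0.50Q.
Set SMC = demand: 25.35 + 0.50Q = 222.62 - 3.74Q → Q* = 46.5259.

Q* = 46.53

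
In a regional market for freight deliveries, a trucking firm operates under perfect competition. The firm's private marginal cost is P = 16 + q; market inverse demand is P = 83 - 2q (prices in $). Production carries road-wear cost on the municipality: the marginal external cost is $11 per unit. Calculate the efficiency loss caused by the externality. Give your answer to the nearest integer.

Market equilibrium (private): 16 + q = 83 - 2q → q_m = 22.3333.
Social marginal cost = private MC + MEC = 27 + q.
Set SMC = demand: 27 + q = 83 - 2q → q* = 18.6667.
The loss is the area between SMC and demand from q* to q_m; with linear curves that's a triangle of height MEC(q_m).
DWL = ½ × 3.6666 × 11.0000 = 20.1663.

DWL = $20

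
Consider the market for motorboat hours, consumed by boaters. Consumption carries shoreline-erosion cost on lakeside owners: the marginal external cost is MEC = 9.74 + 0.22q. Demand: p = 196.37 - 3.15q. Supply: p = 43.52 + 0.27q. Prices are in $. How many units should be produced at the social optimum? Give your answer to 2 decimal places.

Social marginal benefit = demand − MEC = 186.63 - 3.37q.
Set SMB = MC: 186.63 - 3.37q = 43.52 + 0.27q → q* = 39.3159.

q* = 39.32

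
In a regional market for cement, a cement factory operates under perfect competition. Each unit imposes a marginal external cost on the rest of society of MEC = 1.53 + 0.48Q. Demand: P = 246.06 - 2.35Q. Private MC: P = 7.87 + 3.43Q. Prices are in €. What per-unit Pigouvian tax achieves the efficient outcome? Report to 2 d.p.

Social marginal cost = private MC + MEC = 9.40 + 3.91Q.
Set SMC = demand: 9.40 + 3.91Q = 246.06 - 2.35Q → Q* = 37.8051.
The Pigouvian tax equals MEC at Q*: 1.53 + 0.48×37.8051 = 19.6764.

tax = €19.68 per unit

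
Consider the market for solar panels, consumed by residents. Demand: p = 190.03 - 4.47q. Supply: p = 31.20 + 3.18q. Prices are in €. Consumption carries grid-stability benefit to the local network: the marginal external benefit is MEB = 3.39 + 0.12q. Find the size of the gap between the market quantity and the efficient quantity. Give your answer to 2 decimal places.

0.78 units

Market equilibrium (private): 31.20 + 3.18q = 190.03 - 4.47q → q_m = 20.7621.
Social marginal benefit = demand + MEB = 193.42 - 4.35q.
Set SMB = MC: 193.42 - 4.35q = 31.20 + 3.18q → q* = 21.5432.
Gap = |20.7621 − 21.5432| = 0.7811.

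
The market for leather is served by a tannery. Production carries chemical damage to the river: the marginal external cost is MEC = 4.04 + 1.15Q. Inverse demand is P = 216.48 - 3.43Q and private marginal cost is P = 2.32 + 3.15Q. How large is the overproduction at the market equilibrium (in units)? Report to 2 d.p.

Market equilibrium (private): 2.32 + 3.15Q = 216.48 - 3.43Q → Q_m = 32.5471.
Social marginal cost = private MC + MEC = 6.36 + 4.30Q.
Set SMC = demand: 6.36 + 4.30Q = 216.48 - 3.43Q → Q* = 27.1824.
Gap = |32.5471 − 27.1824| = 5.3647.

5.36 units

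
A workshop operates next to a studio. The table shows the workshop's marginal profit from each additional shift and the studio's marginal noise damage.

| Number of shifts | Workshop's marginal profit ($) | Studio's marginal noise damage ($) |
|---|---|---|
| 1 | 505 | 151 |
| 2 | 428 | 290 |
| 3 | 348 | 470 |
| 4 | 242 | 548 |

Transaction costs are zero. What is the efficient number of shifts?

2

Bargaining reaches the level where marginal profit last exceeds marginal noise damage.
That holds through level 2 (428 ≥ 290) but not at 3 (348 < 470).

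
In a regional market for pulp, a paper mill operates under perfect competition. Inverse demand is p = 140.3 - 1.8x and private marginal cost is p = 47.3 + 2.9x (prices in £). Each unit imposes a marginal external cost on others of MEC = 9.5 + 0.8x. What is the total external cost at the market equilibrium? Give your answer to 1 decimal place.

£344.6

Market equilibrium (private): 47.3 + 2.9x = 140.3 - 1.8x → x_m = 19.7872.
Total external cost = ∫₀^{x_m} (9.5 + 0.8x) dx = 9.5×19.7872 + ½×0.8×19.7872² = 344.5917.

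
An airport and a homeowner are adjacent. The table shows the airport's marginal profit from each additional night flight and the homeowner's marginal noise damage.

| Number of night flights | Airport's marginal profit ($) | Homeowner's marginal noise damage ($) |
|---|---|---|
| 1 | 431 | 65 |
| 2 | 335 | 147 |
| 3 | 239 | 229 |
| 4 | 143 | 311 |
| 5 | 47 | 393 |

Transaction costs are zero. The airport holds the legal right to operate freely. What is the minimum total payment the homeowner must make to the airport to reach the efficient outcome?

Left alone the airport would choose level 5 (marginal profit stays positive).
Efficient level: k* = 3 (marginal profit ≥ marginal noise damage through 3).
The homeowner must at least cover the airport's forgone profit from cutting 5→3: 143 + 47 = 190.

$190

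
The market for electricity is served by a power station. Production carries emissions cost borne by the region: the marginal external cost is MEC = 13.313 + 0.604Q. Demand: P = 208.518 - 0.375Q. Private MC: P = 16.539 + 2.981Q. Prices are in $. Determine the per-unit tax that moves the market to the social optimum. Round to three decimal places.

Social marginal cost = private MC + MEC = 29.852 + 3.585Q.
Set SMC = demand: 29.852 + 3.585Q = 208.518 - 0.375Q → Q* = 45.1177.
The Pigouvian tax equals MEC at Q*: 13.313 + 0.604×45.1177 = 40.5641.

tax = $40.564 per unit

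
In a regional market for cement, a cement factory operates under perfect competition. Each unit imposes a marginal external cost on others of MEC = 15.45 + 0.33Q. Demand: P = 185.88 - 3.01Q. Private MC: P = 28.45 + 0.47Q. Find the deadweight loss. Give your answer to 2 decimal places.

Market equilibrium (private): 28.45 + 0.47Q = 185.88 - 3.01Q → Q_m = 45.2385.
Social marginal cost = private MC + MEC = 43.90 + 0.80Q.
Set SMC = demand: 43.90 + 0.80Q = 185.88 - 3.01Q → Q* = 37.2651.
The loss is the area between SMC and demand from Q* to Q_m; with linear curves that's a triangle of height MEC(Q_m).
DWL = ½ × 7.9734 × 30.3787 = 121.1108.

DWL = 121.11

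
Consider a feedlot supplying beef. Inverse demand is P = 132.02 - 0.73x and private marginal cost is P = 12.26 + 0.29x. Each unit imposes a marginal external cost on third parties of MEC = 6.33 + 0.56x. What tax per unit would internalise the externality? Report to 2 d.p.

tax = 46.53 per unit

Social marginal cost = private MC + MEC = 18.59 + 0.85x.
Set SMC = demand: 18.59 + 0.85x = 132.02 - 0.73x → x* = 71.7911.
The Pigouvian tax equals MEC at x*: 6.33 + 0.56×71.7911 = 46.5330.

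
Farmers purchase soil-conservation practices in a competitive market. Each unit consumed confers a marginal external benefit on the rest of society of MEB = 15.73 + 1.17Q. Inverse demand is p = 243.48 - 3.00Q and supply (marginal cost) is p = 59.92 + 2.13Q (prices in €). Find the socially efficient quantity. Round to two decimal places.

Social marginal benefit = demand + MEB = 259.21 - 1.83Q.
Set SMB = MC: 259.21 - 1.83Q = 59.92 + 2.13Q → Q* = 50.3258.

Q* = 50.33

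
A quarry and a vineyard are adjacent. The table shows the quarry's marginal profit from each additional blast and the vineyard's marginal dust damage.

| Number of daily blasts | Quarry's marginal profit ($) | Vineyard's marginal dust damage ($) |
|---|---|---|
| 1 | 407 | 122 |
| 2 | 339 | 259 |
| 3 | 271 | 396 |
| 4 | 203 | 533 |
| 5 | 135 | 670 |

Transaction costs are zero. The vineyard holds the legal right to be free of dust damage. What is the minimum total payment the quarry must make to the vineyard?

Efficient level: marginal profit ≥ marginal dust damage through level 2, so k* = 2.
With the vineyard holding the right, the quarry must at least compensate total damage at k*: 122 + 259 = 381.

$381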